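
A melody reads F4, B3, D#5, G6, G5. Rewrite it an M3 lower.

Db4 G3 B4 Eb6 Eb5

F4 down a major third is Db4.
B3: a third down reaches G, and 4 semitones makes it G3.
A major third down from D#5 gives B4.
G6: a third down reaches E, and 4 semitones makes it Eb6.
A major third down from G5 gives Eb5.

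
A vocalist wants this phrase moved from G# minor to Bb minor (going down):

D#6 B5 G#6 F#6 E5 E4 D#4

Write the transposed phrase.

From G# down to Bb is an augmented sixth; apply that to each pitch.
D#6 -> F5
B5 -> Db5
G#6 -> Bb5
F#6 -> Ab5
E5 -> Gb4
E4 -> Gb3
D#4 -> F3

F5 Db5 Bb5 Ab5 Gb4 Gb3 F3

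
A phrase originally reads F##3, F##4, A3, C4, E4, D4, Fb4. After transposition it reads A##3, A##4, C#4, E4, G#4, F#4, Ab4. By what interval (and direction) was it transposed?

up a major third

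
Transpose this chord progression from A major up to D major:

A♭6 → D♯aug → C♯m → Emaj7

Db6 G#aug F#m Amaj7

A major up to D major is a perfect fourth; each chord root moves by that interval while the quality stays the same.
A♭6: root A♭ up a perfect fourth → Db, giving Db6.
D♯aug: root D♯ up a perfect fourth → G#, giving G#aug.
C♯m: root C♯ up a perfect fourth → F#, giving F#m.
Emaj7: root E up a perfect fourth → A, giving Amaj7.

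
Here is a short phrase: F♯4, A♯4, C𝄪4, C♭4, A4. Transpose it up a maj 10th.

F#4 up a major tenth is A#5.
A#4: a tenth up reaches C, and 16 semitones makes it C##6.
C##4 up a major tenth is E##5.
Cb4: a tenth up reaches E, and 16 semitones makes it Eb5.
A major tenth up from A4 gives C#6.

A#5 C##6 E##5 Eb5 C#6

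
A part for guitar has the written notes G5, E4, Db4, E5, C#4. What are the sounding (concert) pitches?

G4 E3 Db3 E4 C#3

Written C4 on the guitar sounds as C3, a perfect octave lower; apply that shift to every note.
G5 to G4
E4 to E3
Db4 to Db3
E5 to E4
C#4 to C#3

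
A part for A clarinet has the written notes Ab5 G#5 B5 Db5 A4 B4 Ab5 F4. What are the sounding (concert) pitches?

F5 E#5 G#5 Bb4 F#4 G#4 F5 D4

Written C4 on the A clarinet sounds as A3, a minor third lower; apply that shift to every note.
Ab5 gives F5
G#5 gives E#5
B5 gives G#5
Db5 gives Bb4
A4 gives F#4
B4 gives G#4
Ab5 gives F5
F4 gives D4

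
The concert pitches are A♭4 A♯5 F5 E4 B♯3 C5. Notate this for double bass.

Ab5 A#6 F6 E5 B#4 C6

The double bass sounds a perfect octave below written, so the written part must be a perfect octave above concert — transpose each note up.
Ab4 → Ab5
A#5 → A#6
F5 → F6
E4 → E5
B#3 → B#4
C5 → C6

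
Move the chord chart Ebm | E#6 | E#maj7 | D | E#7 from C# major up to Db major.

Fbbm F6 Fmaj7 Ebb F7

C# major up to Db major is a diminished second; each chord root moves by that interval while the quality stays the same.
Ebm: root Eb up a diminished second → Fbb, giving Fbbm.
E#6: root E# up a diminished second → F, giving F6.
E#maj7: root E# up a diminished second → F, giving Fmaj7.
D: root D up a diminished second → Ebb, giving Ebb.
E#7: root E# up a diminished second → F, giving F7.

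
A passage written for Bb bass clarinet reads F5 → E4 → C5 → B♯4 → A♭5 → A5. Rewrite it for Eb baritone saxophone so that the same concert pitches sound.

C6 B4 G5 F##5 Eb6 E6

First find concert pitch: the Bb bass clarinet sounds a major ninth below written, so F5 E4 C5 B♯4 A♭5 A5 sounds Eb4 D3 Bb3 A#3 Gb4 G4.
Then write for Eb baritone saxophone: it sounds a major thirteenth below written, so the part must be a major thirteenth above concert.
Eb4 → C6
D3 → B4
Bb3 → G5
A#3 → F##5
Gb4 → Eb6
G4 → E6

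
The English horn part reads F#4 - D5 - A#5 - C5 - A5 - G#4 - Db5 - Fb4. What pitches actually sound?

B3 G4 D#5 F4 D5 C#4 Gb4 Bbb3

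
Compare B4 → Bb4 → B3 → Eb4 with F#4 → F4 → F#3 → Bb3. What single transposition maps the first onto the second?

down a perfect fourth

Take the first pair: B4 → F#4. B to F spans 4 letter names, so the interval is some kind of fourth.
F#4 to B4 is 5 semitones, which makes it a perfect fourth; the second version is lower, so the direction is down.
Checking another pair — Eb4 → Bb3 — gives the same interval.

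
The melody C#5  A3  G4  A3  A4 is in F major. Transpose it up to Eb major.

B5 G4 F5 G4 G5

F major to Eb major up is a minor seventh, so every note moves up by that interval.
C#5 -> B5
A3 -> G4
G4 -> F5
A3 -> G4
A4 -> G5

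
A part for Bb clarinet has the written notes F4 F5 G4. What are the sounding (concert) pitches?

Eb4 Eb5 F4

Written C4 on the Bb clarinet sounds as Bb3, a major second lower; apply that shift to every note.
F4 to Eb4
F5 to Eb5
G4 to F4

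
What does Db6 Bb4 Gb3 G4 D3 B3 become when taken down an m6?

F5 D4 Bb2 B3 F#2 D#3

A minor sixth down from Db6 gives F5.
Bb4: a sixth down reaches D, and 8 semitones makes it D4.
Gb3: a sixth down reaches B, and 8 semitones makes it Bb2.
G4 down a minor sixth is B3.
D3 down a minor sixth is F#2.
A minor sixth down from B3 gives D#3.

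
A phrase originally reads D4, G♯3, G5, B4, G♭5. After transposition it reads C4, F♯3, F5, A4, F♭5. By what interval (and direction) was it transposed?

Take the first pair: D4 → C4. D to C spans 2 letter names, so the interval is some kind of second.
C4 to D4 is 2 semitones, which makes it a major second; the second version is lower, so the direction is down.
Checking another pair — Gb5 → Fb5 — gives the same interval.

down a major second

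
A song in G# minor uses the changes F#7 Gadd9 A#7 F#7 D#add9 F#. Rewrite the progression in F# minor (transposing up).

E7 Fadd9 G#7 E7 C#add9 E

G# minor up to F# minor is a minor seventh; each chord root moves by that interval while the quality stays the same.
F#7: root F# up a minor seventh → E, giving E7.
Gadd9: root G up a minor seventh → F, giving Fadd9.
A#7: root A# up a minor seventh → G#, giving G#7.
F#7: root F# up a minor seventh → E, giving E7.
D#add9: root D# up a minor seventh → C#, giving C#add9.
F#: root F# up a minor seventh → E, giving E.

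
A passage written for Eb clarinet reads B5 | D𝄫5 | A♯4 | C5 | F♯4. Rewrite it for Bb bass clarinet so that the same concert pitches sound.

E7 Gbb6 D#6 F6 B5

First find concert pitch: the Eb clarinet sounds a minor third above written, so B5 D𝄫5 A♯4 C5 F♯4 sounds D6 Fbb5 C#5 Eb5 A4.
Then write for Bb bass clarinet: it sounds a major ninth below written, so the part must be a major ninth above concert.
D6 → E7
Fbb5 → Gbb6
C#5 → D#6
Eb5 → F6
A4 → B5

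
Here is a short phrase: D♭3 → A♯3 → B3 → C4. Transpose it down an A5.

Db3 down an augmented fifth is Gbb2.
A#3: a fifth down reaches D, and 8 semitones makes it D3.
B3 down an augmented fifth is Eb3.
An augmented fifth down from C4 gives Fb3.

Gbb2 D3 Eb3 Fb3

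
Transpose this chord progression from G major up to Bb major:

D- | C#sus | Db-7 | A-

G major up to Bb major is a minor third; each chord root moves by that interval while the quality stays the same.
D-: root D up a minor third → F, giving F-.
C#sus: root C# up a minor third → E, giving Esus.
Db-7: root Db up a minor third → Fb, giving Fb-7.
A-: root A up a minor third → C, giving C-.

F- Esus Fb-7 C-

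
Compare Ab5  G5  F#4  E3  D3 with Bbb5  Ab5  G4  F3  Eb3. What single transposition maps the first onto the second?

up a minor second

Take the first pair: Ab5 → Bbb5. A to B spans 2 letter names, so the interval is some kind of second.
Ab5 to Bbb5 is 1 semitone, which makes it a minor second; the second version is higher, so the direction is up.
Checking another pair — D3 → Eb3 — gives the same interval.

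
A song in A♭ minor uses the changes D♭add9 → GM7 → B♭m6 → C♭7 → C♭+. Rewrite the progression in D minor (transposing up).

Gadd9 C#M7 Em6 F7 F+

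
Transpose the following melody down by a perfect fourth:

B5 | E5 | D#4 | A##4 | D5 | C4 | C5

B5 gives F#5
E5 gives B4
D#4 gives A#3
A##4 gives E##4
D5 gives A4
C4 gives G3
C5 gives G4

F#5 B4 A#3 E##4 A4 G3 G4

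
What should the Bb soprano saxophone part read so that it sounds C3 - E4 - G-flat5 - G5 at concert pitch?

D3 F#4 Ab5 A5

The Bb soprano saxophone sounds a major second below written, so the written part must be a major second above concert — transpose each note up.
C3 -> D3
E4 -> F#4
Gb5 -> Ab5
G5 -> A5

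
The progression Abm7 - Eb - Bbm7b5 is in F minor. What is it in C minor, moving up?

Ebm7 Bb Fm7b5

F minor up to C minor is a perfect fifth; each chord root moves by that interval while the quality stays the same.
Abm7: root Ab up a perfect fifth → Eb, giving Ebm7.
Eb: root Eb up a perfect fifth → Bb, giving Bb.
Bbm7b5: root Bb up a perfect fifth → F, giving Fm7b5.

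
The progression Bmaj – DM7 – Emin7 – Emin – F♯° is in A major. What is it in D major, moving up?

Emaj GM7 Amin7 Amin B°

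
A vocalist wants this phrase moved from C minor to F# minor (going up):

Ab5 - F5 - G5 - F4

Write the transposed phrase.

C minor to F# minor up is an augmented fourth, so every note moves up by that interval.
Ab5 -> D6
F5 -> B5
G5 -> C#6
F4 -> B4

D6 B5 C#6 B4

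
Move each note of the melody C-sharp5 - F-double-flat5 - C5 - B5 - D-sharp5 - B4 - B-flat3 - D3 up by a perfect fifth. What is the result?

C#5 up a perfect fifth is G#5.
Fbb5 up a perfect fifth is Cbb6.
C5: a fifth up reaches G, and 7 semitones makes it G5.
A perfect fifth up from B5 gives F#6.
D#5 up a perfect fifth is A#5.
B4: a fifth up reaches F, and 7 semitones makes it F#5.
A perfect fifth up from Bb3 gives F4.
D3 up a perfect fifth is A3.

G#5 Cbb6 G5 F#6 A#5 F#5 F4 A3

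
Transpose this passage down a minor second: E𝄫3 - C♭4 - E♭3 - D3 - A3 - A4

Db3 Bb3 D3 C#3 G#3 G#4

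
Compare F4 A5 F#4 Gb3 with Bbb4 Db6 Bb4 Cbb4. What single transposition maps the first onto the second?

Take the first pair: F4 → Bbb4. F to B spans 4 letter names, so the interval is some kind of fourth.
F4 to Bbb4 is 4 semitones, which makes it a diminished fourth; the second version is higher, so the direction is up.
Checking another pair — Gb3 → Cbb4 — gives the same interval.

up a diminished fourth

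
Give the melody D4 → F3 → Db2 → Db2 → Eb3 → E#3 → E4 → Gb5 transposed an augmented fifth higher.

D4 -> A#4
F3 -> C#4
Db2 -> A2
Db2 -> A2
Eb3 -> B3
E#3 -> B##3
E4 -> B#4
Gb5 -> D6

A#4 C#4 A2 A2 B3 B##3 B#4 D6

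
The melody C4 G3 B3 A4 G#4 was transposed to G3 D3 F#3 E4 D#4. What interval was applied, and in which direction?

down a perfect fourth

Take the first pair: C4 → G3. C to G spans 4 letter names, so the interval is some kind of fourth.
G3 to C4 is 5 semitones, which makes it a perfect fourth; the second version is lower, so the direction is down.
Checking another pair — G#4 → D#4 — gives the same interval.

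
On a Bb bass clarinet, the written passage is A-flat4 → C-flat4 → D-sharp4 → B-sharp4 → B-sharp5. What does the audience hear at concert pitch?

Gb3 Bbb2 C#3 A#3 A#4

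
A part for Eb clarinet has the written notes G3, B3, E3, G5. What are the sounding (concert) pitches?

Bb3 D4 G3 Bb5

The Eb clarinet sounds a minor third above written, so transpose each written note up a minor third.
G3 -> Bb3
B3 -> D4
E3 -> G3
G5 -> Bb5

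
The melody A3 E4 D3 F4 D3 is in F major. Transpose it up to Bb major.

D4 A4 G3 Bb4 G3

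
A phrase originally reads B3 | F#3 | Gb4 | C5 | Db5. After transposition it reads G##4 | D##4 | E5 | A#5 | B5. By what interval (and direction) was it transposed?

up an augmented sixth

From B3 to G##4 is 6 letter names — a sixth of some quality.
B3 to G##4 is 10 semitones, which makes it an augmented sixth; the second version is higher, so the direction is up.
Checking another pair — Db5 → B5 — gives the same interval.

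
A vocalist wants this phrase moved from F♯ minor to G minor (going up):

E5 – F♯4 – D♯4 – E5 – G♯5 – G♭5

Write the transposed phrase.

From F♯ up to G is a minor second; apply that to each pitch.
E5 -> F5
F#4 -> G4
D#4 -> E4
E5 -> F5
G#5 -> A5
Gb5 -> Abb5

F5 G4 E4 F5 A5 Abb5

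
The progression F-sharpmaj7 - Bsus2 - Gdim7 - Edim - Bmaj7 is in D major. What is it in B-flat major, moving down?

Dmaj7 Gsus2 Ebdim7 Cdim Gmaj7

D major down to B-flat major is a major third; each chord root moves by that interval while the quality stays the same.
F-sharpmaj7: root F-sharp down a major third → D, giving Dmaj7.
Bsus2: root B down a major third → G, giving Gsus2.
Gdim7: root G down a major third → Eb, giving Ebdim7.
Edim: root E down a major third → C, giving Cdim.
Bmaj7: root B down a major third → G, giving Gmaj7.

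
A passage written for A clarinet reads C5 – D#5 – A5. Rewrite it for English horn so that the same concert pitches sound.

First find concert pitch: the A clarinet sounds a minor third below written, so C5 D#5 A5 sounds A4 B#4 F#5.
Then write for English horn: it sounds a perfect fifth below written, so the part must be a perfect fifth above concert.
A4 → E5
B#4 → F##5
F#5 → C#6

E5 F##5 C#6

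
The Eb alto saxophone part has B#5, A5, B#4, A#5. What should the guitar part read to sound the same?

D#6 C6 D#5 C#6

First find concert pitch: the Eb alto saxophone sounds a major sixth below written, so B#5 A5 B#4 A#5 sounds D#5 C5 D#4 C#5.
Then write for guitar: it sounds a perfect octave below written, so the part must be a perfect octave above concert.
D#5 → D#6
C5 → C6
D#4 → D#5
C#5 → C#6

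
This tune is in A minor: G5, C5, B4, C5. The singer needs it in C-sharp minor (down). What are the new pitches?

B4 E4 D#4 E4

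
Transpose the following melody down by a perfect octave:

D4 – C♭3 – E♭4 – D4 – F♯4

D3 Cb2 Eb3 D3 F#3

D4 down a perfect octave is D3.
A perfect octave down from Cb3 gives Cb2.
Eb4: an octave down reaches E, and 12 semitones makes it Eb3.
D4: an octave down reaches D, and 12 semitones makes it D3.
A perfect octave down from F#4 gives F#3.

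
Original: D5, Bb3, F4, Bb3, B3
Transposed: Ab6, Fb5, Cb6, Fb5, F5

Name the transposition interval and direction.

up a diminished twelfth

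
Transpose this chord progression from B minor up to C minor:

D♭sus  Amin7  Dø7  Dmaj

B minor up to C minor is a minor second; each chord root moves by that interval while the quality stays the same.
D♭sus: root D♭ up a minor second → Ebb, giving Ebbsus.
Amin7: root A up a minor second → Bb, giving Bbmin7.
Dø7: root D up a minor second → Eb, giving Ebø7.
Dmaj: root D up a minor second → Eb, giving Ebmaj.

Ebbsus Bbmin7 Ebø7 Ebmaj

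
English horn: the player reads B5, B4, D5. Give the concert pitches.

E5 E4 G4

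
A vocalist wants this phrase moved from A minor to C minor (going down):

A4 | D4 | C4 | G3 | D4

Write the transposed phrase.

C4 F3 Eb3 Bb2 F3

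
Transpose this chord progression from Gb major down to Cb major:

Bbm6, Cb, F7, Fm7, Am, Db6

Ebm6 Fb Bb7 Bbm7 Dm Gb6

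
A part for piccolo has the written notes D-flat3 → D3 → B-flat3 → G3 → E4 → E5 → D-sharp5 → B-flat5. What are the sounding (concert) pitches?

Db4 D4 Bb4 G4 E5 E6 D#6 Bb6

The piccolo sounds a perfect octave above written, so transpose each written note up a perfect octave.
Db3 -> Db4
D3 -> D4
Bb3 -> Bb4
G3 -> G4
E4 -> E5
E5 -> E6
D#5 -> D#6
Bb5 -> Bb6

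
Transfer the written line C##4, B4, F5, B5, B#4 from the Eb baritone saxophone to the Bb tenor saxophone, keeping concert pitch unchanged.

First find concert pitch: the Eb baritone saxophone sounds a major thirteenth below written, so C##4 B4 F5 B5 B#4 sounds E#2 D3 Ab3 D4 D#3.
Then write for Bb tenor saxophone: it sounds a major ninth below written, so the part must be a major ninth above concert.
E#2 → F##3
D3 → E4
Ab3 → Bb4
D4 → E5
D#3 → E#4

F##3 E4 Bb4 E5 E#4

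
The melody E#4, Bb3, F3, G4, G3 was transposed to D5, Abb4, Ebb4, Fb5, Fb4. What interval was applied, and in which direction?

up a diminished seventh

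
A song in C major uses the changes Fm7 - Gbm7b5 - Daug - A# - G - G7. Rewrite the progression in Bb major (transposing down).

Ebm7 Fbm7b5 Caug G# F F7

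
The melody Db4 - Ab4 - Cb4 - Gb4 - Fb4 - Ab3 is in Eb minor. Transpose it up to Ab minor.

Gb4 Db5 Fb4 Cb5 Bbb4 Db4

From Eb up to Ab is a perfect fourth; apply that to each pitch.
Db4 becomes Gb4
Ab4 becomes Db5
Cb4 becomes Fb4
Gb4 becomes Cb5
Fb4 becomes Bbb4
Ab3 becomes Db4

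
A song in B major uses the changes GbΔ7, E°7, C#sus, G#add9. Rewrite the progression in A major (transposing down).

FbΔ7 D°7 Bsus F#add9

B major down to A major is a major second; each chord root moves by that interval while the quality stays the same.
GbΔ7: root Gb down a major second → Fb, giving FbΔ7.
E°7: root E down a major second → D, giving D°7.
C#sus: root C# down a major second → B, giving Bsus.
G#add9: root G# down a major second → F#, giving F#add9.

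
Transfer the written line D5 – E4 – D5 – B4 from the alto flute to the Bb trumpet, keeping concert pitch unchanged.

B4 C#4 B4 G#4

First find concert pitch: the alto flute sounds a perfect fourth below written, so D5 E4 D5 B4 sounds A4 B3 A4 F#4.
Then write for Bb trumpet: it sounds a major second below written, so the part must be a major second above concert.
A4 → B4
B3 → C#4
A4 → B4
F#4 → G#4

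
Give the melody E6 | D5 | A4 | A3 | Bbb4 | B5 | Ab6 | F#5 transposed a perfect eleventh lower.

B4 A3 E3 E2 Fb3 F#4 Eb5 C#4

E6 down a perfect eleventh is B4.
D5: an eleventh down reaches A, and 17 semitones makes it A3.
A4 down a perfect eleventh is E3.
A3 down a perfect eleventh is E2.
A perfect eleventh down from Bbb4 gives Fb3.
A perfect eleventh down from B5 gives F#4.
A perfect eleventh down from Ab6 gives Eb5.
F#5 down a perfect eleventh is C#4.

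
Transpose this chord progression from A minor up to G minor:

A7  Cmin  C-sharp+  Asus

A minor up to G minor is a minor seventh; each chord root moves by that interval while the quality stays the same.
A7: root A up a minor seventh → G, giving G7.
Cmin: root C up a minor seventh → Bb, giving Bbmin.
C-sharp+: root C-sharp up a minor seventh → B, giving B+.
Asus: root A up a minor seventh → G, giving Gsus.

G7 Bbmin B+ Gsus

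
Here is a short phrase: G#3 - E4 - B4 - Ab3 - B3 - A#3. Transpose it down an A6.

G#3 → Bb2
E4 → Gb3
B4 → Db4
Ab3 → Cbb3
B3 → Db3
A#3 → C3

Bb2 Gb3 Db4 Cbb3 Db3 C3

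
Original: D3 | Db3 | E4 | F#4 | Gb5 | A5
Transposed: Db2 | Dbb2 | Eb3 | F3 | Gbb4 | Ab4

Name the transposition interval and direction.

From D3 to Db2 is 8 letter names — an octave of some quality.
Db2 to D3 is 13 semitones, which makes it an augmented octave; the second version is lower, so the direction is down.
Checking another pair — A5 → Ab4 — gives the same interval.

down an augmented octave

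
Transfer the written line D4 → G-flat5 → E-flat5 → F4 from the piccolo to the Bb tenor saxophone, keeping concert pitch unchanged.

First find concert pitch: the piccolo sounds a perfect octave above written, so D4 G-flat5 E-flat5 F4 sounds D5 Gb6 Eb6 F5.
Then write for Bb tenor saxophone: it sounds a major ninth below written, so the part must be a major ninth above concert.
D5 → E6
Gb6 → Ab7
Eb6 → F7
F5 → G6

E6 Ab7 F7 G6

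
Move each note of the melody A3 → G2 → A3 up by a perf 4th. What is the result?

D4 C3 D4

A3 to D4
G2 to C3
A3 to D4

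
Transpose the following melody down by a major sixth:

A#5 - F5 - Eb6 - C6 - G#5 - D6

A#5 -> C#5
F5 -> Ab4
Eb6 -> Gb5
C6 -> Eb5
G#5 -> B4
D6 -> F5

C#5 Ab4 Gb5 Eb5 B4 F5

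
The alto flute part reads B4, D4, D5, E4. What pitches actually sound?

Written C4 on the alto flute sounds as G3, a perfect fourth lower; apply that shift to every note.
B4 -> F#4
D4 -> A3
D5 -> A4
E4 -> B3

F#4 A3 A4 B3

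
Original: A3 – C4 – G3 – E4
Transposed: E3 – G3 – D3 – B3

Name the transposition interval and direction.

down a perfect fourth

Take the first pair: A3 → E3. A to E spans 4 letter names, so the interval is some kind of fourth.
E3 to A3 is 5 semitones, which makes it a perfect fourth; the second version is lower, so the direction is down.
Checking another pair — E4 → B3 — gives the same interval.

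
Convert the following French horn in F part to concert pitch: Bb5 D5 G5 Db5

Eb5 G4 C5 Gb4

Written C4 on the French horn in F sounds as F3, a perfect fifth lower; apply that shift to every note.
Bb5 gives Eb5
D5 gives G4
G5 gives C5
Db5 gives Gb4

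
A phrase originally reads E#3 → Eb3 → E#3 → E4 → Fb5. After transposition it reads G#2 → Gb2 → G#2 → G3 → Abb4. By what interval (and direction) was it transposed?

From E#3 to G#2 is 6 letter names — a sixth of some quality.
G#2 to E#3 is 9 semitones, which makes it a major sixth; the second version is lower, so the direction is down.
Checking another pair — Fb5 → Abb4 — gives the same interval.

down a major sixth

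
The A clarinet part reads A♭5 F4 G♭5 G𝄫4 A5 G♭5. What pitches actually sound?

The A clarinet sounds a minor third below written, so transpose each written note down a minor third.
Ab5 gives F5
F4 gives D4
Gb5 gives Eb5
Gbb4 gives Ebb4
A5 gives F#5
Gb5 gives Eb5

F5 D4 Eb5 Ebb4 F#5 Eb5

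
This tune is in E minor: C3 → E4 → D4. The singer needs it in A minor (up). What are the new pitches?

F3 A4 G4

E minor to A minor up is a perfect fourth, so every note moves up by that interval.
C3 gives F3
E4 gives A4
D4 gives G4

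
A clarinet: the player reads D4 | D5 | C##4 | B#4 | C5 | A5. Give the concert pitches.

Written C4 on the A clarinet sounds as A3, a minor third lower; apply that shift to every note.
D4 becomes B3
D5 becomes B4
C##4 becomes A##3
B#4 becomes G##4
C5 becomes A4
A5 becomes F#5

B3 B4 A##3 G##4 A4 F#5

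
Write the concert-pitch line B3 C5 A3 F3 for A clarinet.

D4 Eb5 C4 Ab3

The A clarinet sounds a minor third below written, so the written part must be a minor third above concert — transpose each note up.
B3 to D4
C5 to Eb5
A3 to C4
F3 to Ab3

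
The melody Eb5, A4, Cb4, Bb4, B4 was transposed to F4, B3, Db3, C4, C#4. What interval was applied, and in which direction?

Take the first pair: Eb5 → F4. E to F spans 7 letter names, so the interval is some kind of seventh.
F4 to Eb5 is 10 semitones, which makes it a minor seventh; the second version is lower, so the direction is down.
Checking another pair — B4 → C#4 — gives the same interval.

down a minor seventh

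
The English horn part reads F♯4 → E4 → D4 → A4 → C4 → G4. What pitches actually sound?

B3 A3 G3 D4 F3 C4

Written C4 on the English horn sounds as F3, a perfect fifth lower; apply that shift to every note.
F#4 gives B3
E4 gives A3
D4 gives G3
A4 gives D4
C4 gives F3
G4 gives C4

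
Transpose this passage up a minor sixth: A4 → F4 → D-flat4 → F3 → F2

F5 Db5 Bbb4 Db4 Db3

A4: a sixth up reaches F, and 8 semitones makes it F5.
F4: a sixth up reaches D, and 8 semitones makes it Db5.
Db4 up a minor sixth is Bbb4.
A minor sixth up from F3 gives Db4.
F2 up a minor sixth is Db3.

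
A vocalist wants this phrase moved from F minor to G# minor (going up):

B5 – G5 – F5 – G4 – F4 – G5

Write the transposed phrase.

C##6 A#5 G#5 A#4 G#4 A#5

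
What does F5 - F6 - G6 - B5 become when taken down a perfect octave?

F5 → F4
F6 → F5
G6 → G5
B5 → B4

F4 F5 G5 B4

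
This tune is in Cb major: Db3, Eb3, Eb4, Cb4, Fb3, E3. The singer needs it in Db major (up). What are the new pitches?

Eb3 F3 F4 Db4 Gb3 F#3

Cb major to Db major up is a major second, so every note moves up by that interval.
Db3 becomes Eb3
Eb3 becomes F3
Eb4 becomes F4
Cb4 becomes Db4
Fb3 becomes Gb3
E3 becomes F#3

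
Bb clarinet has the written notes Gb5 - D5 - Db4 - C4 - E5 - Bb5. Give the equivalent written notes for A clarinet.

Abb5 Eb5 Ebb4 Db4 F5 Cb6

First find concert pitch: the Bb clarinet sounds a major second below written, so Gb5 D5 Db4 C4 E5 Bb5 sounds Fb5 C5 Cb4 Bb3 D5 Ab5.
Then write for A clarinet: it sounds a minor third below written, so the part must be a minor third above concert.
Fb5 → Abb5
C5 → Eb5
Cb4 → Ebb4
Bb3 → Db4
D5 → F5
Ab5 → Cb6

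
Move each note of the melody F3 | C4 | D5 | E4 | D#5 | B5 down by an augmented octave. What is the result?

Fb2 Cb3 Db4 Eb3 D4 Bb4

An augmented octave down from F3 gives Fb2.
An augmented octave down from C4 gives Cb3.
D5 down an augmented octave is Db4.
E4: an octave down reaches E, and 13 semitones makes it Eb3.
D#5: an octave down reaches D, and 13 semitones makes it D4.
B5: an octave down reaches B, and 13 semitones makes it Bb4.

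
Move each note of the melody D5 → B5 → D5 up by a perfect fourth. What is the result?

D5 -> G5
B5 -> E6
D5 -> G5

G5 E6 G5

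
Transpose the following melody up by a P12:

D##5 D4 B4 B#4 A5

A##6 A5 F#6 F##6 E7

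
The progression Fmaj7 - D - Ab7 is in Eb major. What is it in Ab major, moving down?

Bbmaj7 G Db7

Eb major down to Ab major is a perfect fifth; each chord root moves by that interval while the quality stays the same.
Fmaj7: root F down a perfect fifth → Bb, giving Bbmaj7.
D: root D down a perfect fifth → G, giving G.
Ab7: root Ab down a perfect fifth → Db, giving Db7.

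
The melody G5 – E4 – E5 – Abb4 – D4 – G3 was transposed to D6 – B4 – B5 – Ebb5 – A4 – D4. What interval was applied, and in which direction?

Take the first pair: G5 → D6. G to D spans 5 letter names, so the interval is some kind of fifth.
G5 to D6 is 7 semitones, which makes it a perfect fifth; the second version is higher, so the direction is up.
Checking another pair — G3 → D4 — gives the same interval.

up a perfect fifth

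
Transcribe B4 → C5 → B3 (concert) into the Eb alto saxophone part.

G#5 A5 G#4

The Eb alto saxophone sounds a major sixth below written, so the written part must be a major sixth above concert — transpose each note up.
B4 -> G#5
C5 -> A5
B3 -> G#4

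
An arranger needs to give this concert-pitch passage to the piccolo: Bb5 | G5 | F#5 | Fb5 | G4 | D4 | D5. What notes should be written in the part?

Written C4 sounds as C5 on the piccolo, so concert pitches are written a perfect octave down.
Bb5 gives Bb4
G5 gives G4
F#5 gives F#4
Fb5 gives Fb4
G4 gives G3
D4 gives D3
D5 gives D4

Bb4 G4 F#4 Fb4 G3 D3 D4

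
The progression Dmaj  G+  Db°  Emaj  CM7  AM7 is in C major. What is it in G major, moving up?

Amaj D+ Ab° Bmaj GM7 EM7

C major up to G major is a perfect fifth; each chord root moves by that interval while the quality stays the same.
Dmaj: root D up a perfect fifth → A, giving Amaj.
G+: root G up a perfect fifth → D, giving D+.
Db°: root Db up a perfect fifth → Ab, giving Ab°.
Emaj: root E up a perfect fifth → B, giving Bmaj.
CM7: root C up a perfect fifth → G, giving GM7.
AM7: root A up a perfect fifth → E, giving EM7.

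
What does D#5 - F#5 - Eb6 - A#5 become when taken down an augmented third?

Bb4 Db5 Cbb6 F5

D#5 becomes Bb4
F#5 becomes Db5
Eb6 becomes Cbb6
A#5 becomes F5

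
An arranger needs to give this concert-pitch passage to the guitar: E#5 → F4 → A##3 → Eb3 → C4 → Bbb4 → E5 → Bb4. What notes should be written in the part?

E#6 F5 A##4 Eb4 C5 Bbb5 E6 Bb5

Written C4 sounds as C3 on the guitar, so concert pitches are written a perfect octave up.
E#5 -> E#6
F4 -> F5
A##3 -> A##4
Eb3 -> Eb4
C4 -> C5
Bbb4 -> Bbb5
E5 -> E6
Bb4 -> Bb5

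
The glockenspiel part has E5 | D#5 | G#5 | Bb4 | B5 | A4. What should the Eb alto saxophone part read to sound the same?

C#8 B#7 E#8 G7 G#8 F#7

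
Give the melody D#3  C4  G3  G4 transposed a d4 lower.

A##2 G#3 D#3 D#4

D#3: a fourth down reaches A, and 4 semitones makes it A##2.
A diminished fourth down from C4 gives G#3.
A diminished fourth down from G3 gives D#3.
G4: a fourth down reaches D, and 4 semitones makes it D#4.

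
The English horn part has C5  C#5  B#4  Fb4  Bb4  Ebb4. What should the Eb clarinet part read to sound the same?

First find concert pitch: the English horn sounds a perfect fifth below written, so C5 C#5 B#4 Fb4 Bb4 Ebb4 sounds F4 F#4 E#4 Bbb3 Eb4 Abb3.
Then write for Eb clarinet: it sounds a minor third above written, so the part must be a minor third below concert.
F4 → D4
F#4 → D#4
E#4 → C##4
Bbb3 → Gb3
Eb4 → C4
Abb3 → Fb3

D4 D#4 C##4 Gb3 C4 Fb3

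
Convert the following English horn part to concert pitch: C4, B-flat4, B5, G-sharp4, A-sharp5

F3 Eb4 E5 C#4 D#5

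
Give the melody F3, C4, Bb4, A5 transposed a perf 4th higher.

Bb3 F4 Eb5 D6

F3 becomes Bb3
C4 becomes F4
Bb4 becomes Eb5
A5 becomes D6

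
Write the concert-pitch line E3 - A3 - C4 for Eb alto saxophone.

C#4 F#4 A4

Written C4 sounds as Eb3 on the Eb alto saxophone, so concert pitches are written a major sixth up.
E3 -> C#4
A3 -> F#4
C4 -> A4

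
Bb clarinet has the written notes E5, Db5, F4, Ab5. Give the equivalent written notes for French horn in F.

A5 Gb5 Bb4 Db6

First find concert pitch: the Bb clarinet sounds a major second below written, so E5 Db5 F4 Ab5 sounds D5 Cb5 Eb4 Gb5.
Then write for French horn in F: it sounds a perfect fifth below written, so the part must be a perfect fifth above concert.
D5 → A5
Cb5 → Gb5
Eb4 → Bb4
Gb5 → Db6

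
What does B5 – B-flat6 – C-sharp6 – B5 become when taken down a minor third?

G#5 G6 A#5 G#5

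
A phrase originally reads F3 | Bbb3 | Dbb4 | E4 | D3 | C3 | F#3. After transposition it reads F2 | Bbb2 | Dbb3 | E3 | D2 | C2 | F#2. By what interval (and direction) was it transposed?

Take the first pair: F3 → F2. F to F spans 8 letter names, so the interval is some kind of octave.
F2 to F3 is 12 semitones, which makes it a perfect octave; the second version is lower, so the direction is down.
Checking another pair — F#3 → F#2 — gives the same interval.

down a perfect octave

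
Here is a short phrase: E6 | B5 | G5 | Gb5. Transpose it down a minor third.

C#6 G#5 E5 Eb5

E6 becomes C#6
B5 becomes G#5
G5 becomes E5
Gb5 becomes Eb5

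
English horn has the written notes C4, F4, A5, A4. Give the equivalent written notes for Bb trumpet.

First find concert pitch: the English horn sounds a perfect fifth below written, so C4 F4 A5 A4 sounds F3 Bb3 D5 D4.
Then write for Bb trumpet: it sounds a major second below written, so the part must be a major second above concert.
F3 → G3
Bb3 → C4
D5 → E5
D4 → E4

G3 C4 E5 E4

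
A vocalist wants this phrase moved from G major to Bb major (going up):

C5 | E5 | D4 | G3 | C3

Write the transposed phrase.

G major to Bb major up is a minor third, so every note moves up by that interval.
C5 becomes Eb5
E5 becomes G5
D4 becomes F4
G3 becomes Bb3
C3 becomes Eb3

Eb5 G5 F4 Bb3 Eb3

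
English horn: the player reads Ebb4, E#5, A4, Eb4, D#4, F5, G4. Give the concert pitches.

Written C4 on the English horn sounds as F3, a perfect fifth lower; apply that shift to every note.
Ebb4 -> Abb3
E#5 -> A#4
A4 -> D4
Eb4 -> Ab3
D#4 -> G#3
F5 -> Bb4
G4 -> C4

Abb3 A#4 D4 Ab3 G#3 Bb4 C4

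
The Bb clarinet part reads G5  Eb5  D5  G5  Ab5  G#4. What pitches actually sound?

F5 Db5 C5 F5 Gb5 F#4

Written C4 on the Bb clarinet sounds as Bb3, a major second lower; apply that shift to every note.
G5 gives F5
Eb5 gives Db5
D5 gives C5
G5 gives F5
Ab5 gives Gb5
G#4 gives F#4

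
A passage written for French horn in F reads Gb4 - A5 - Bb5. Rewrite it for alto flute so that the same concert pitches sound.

Fb4 G5 Ab5

First find concert pitch: the French horn in F sounds a perfect fifth below written, so Gb4 A5 Bb5 sounds Cb4 D5 Eb5.
Then write for alto flute: it sounds a perfect fourth below written, so the part must be a perfect fourth above concert.
Cb4 → Fb4
D5 → G5
Eb5 → Ab5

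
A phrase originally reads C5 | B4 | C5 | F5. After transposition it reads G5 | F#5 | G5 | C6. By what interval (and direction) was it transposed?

up a perfect fifth

Take the first pair: C5 → G5. C to G spans 5 letter names, so the interval is some kind of fifth.
C5 to G5 is 7 semitones, which makes it a perfect fifth; the second version is higher, so the direction is up.
Checking another pair — F5 → C6 — gives the same interval.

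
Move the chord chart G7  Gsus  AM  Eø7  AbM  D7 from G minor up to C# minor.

G minor up to C# minor is an augmented fourth; each chord root moves by that interval while the quality stays the same.
G7: root G up an augmented fourth → C#, giving C#7.
Gsus: root G up an augmented fourth → C#, giving C#sus.
AM: root A up an augmented fourth → D#, giving D#M.
Eø7: root E up an augmented fourth → A#, giving A#ø7.
AbM: root Ab up an augmented fourth → D, giving DM.
D7: root D up an augmented fourth → G#, giving G#7.

C#7 C#sus D#M A#ø7 DM G#7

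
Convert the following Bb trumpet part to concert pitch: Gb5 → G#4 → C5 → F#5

The Bb trumpet sounds a major second below written, so transpose each written note down a major second.
Gb5 to Fb5
G#4 to F#4
C5 to Bb4
F#5 to E5

Fb5 F#4 Bb4 E5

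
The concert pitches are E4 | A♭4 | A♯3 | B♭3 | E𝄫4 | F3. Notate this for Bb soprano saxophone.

F#4 Bb4 B#3 C4 Fb4 G3

The Bb soprano saxophone sounds a major second below written, so the written part must be a major second above concert — transpose each note up.
E4 gives F#4
Ab4 gives Bb4
A#3 gives B#3
Bb3 gives C4
Ebb4 gives Fb4
F3 gives G3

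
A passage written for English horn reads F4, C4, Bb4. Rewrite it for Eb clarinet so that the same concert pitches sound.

G3 D3 C4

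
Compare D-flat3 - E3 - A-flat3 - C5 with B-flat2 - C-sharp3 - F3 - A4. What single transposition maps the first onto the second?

down a minor third

From Db3 to Bb2 is 3 letter names — a third of some quality.
Bb2 to Db3 is 3 semitones, which makes it a minor third; the second version is lower, so the direction is down.
Checking another pair — C5 → A4 — gives the same interval.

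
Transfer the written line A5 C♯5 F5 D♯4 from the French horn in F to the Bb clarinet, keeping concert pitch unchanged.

First find concert pitch: the French horn in F sounds a perfect fifth below written, so A5 C♯5 F5 D♯4 sounds D5 F#4 Bb4 G#3.
Then write for Bb clarinet: it sounds a major second below written, so the part must be a major second above concert.
D5 → E5
F#4 → G#4
Bb4 → C5
G#3 → A#3

E5 G#4 C5 A#3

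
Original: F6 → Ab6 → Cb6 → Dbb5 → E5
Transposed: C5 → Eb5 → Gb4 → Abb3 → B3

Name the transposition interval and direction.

down a perfect eleventh

From F6 to C5 is 11 letter names — an eleventh of some quality.
C5 to F6 is 17 semitones, which makes it a perfect eleventh; the second version is lower, so the direction is down.
Checking another pair — E5 → B3 — gives the same interval.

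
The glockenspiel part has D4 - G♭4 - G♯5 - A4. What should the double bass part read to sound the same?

D7 Gb7 G#8 A7

First find concert pitch: the glockenspiel sounds a perfect fifteenth above written, so D4 G♭4 G♯5 A4 sounds D6 Gb6 G#7 A6.
Then write for double bass: it sounds a perfect octave below written, so the part must be a perfect octave above concert.
D6 → D7
Gb6 → Gb7
G#7 → G#8
A6 → A7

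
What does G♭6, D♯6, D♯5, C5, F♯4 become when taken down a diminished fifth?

C6 G##5 G##4 F#4 B#3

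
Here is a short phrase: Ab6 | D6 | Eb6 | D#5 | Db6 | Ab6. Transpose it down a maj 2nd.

Gb6 C6 Db6 C#5 Cb6 Gb6

Ab6 becomes Gb6
D6 becomes C6
Eb6 becomes Db6
D#5 becomes C#5
Db6 becomes Cb6
Ab6 becomes Gb6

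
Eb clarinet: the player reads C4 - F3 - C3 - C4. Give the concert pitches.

Eb4 Ab3 Eb3 Eb4

The Eb clarinet sounds a minor third above written, so transpose each written note up a minor third.
C4 becomes Eb4
F3 becomes Ab3
C3 becomes Eb3
C4 becomes Eb4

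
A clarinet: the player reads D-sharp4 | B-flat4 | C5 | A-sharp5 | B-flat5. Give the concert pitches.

B#3 G4 A4 F##5 G5

The A clarinet sounds a minor third below written, so transpose each written note down a minor third.
D#4 to B#3
Bb4 to G4
C5 to A4
A#5 to F##5
Bb5 to G5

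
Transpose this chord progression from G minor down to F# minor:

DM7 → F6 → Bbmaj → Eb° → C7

C#M7 E6 Amaj D° B7

G minor down to F# minor is a minor second; each chord root moves by that interval while the quality stays the same.
DM7: root D down a minor second → C#, giving C#M7.
F6: root F down a minor second → E, giving E6.
Bbmaj: root Bb down a minor second → A, giving Amaj.
Eb°: root Eb down a minor second → D, giving D°.
C7: root C down a minor second → B, giving B7.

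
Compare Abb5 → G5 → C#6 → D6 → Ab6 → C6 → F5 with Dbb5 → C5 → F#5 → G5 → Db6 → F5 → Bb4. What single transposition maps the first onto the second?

down a perfect fifth

Take the first pair: Abb5 → Dbb5. A to D spans 5 letter names, so the interval is some kind of fifth.
Dbb5 to Abb5 is 7 semitones, which makes it a perfect fifth; the second version is lower, so the direction is down.
Checking another pair — F5 → Bb4 — gives the same interval.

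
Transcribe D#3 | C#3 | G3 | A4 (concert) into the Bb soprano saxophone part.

Written C4 sounds as Bb3 on the Bb soprano saxophone, so concert pitches are written a major second up.
D#3 becomes E#3
C#3 becomes D#3
G3 becomes A3
A4 becomes B4

E#3 D#3 A3 B4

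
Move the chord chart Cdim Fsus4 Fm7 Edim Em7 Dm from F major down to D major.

Adim Dsus4 Dm7 C#dim C#m7 Bm

F major down to D major is a minor third; each chord root moves by that interval while the quality stays the same.
Cdim: root C down a minor third → A, giving Adim.
Fsus4: root F down a minor third → D, giving Dsus4.
Fm7: root F down a minor third → D, giving Dm7.
Edim: root E down a minor third → C#, giving C#dim.
Em7: root E down a minor third → C#, giving C#m7.
Dm: root D down a minor third → B, giving Bm.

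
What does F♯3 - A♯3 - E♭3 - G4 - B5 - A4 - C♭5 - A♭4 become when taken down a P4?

A perfect fourth down from F#3 gives C#3.
A#3 down a perfect fourth is E#3.
Eb3 down a perfect fourth is Bb2.
G4 down a perfect fourth is D4.
B5: a fourth down reaches F, and 5 semitones makes it F#5.
A perfect fourth down from A4 gives E4.
Cb5: a fourth down reaches G, and 5 semitones makes it Gb4.
Ab4: a fourth down reaches E, and 5 semitones makes it Eb4.

C#3 E#3 Bb2 D4 F#5 E4 Gb4 Eb4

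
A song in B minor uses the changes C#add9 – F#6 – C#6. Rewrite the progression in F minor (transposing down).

Gadd9 C6 G6

B minor down to F minor is an augmented fourth; each chord root moves by that interval while the quality stays the same.
C#add9: root C# down an augmented fourth → G, giving Gadd9.
F#6: root F# down an augmented fourth → C, giving C6.
C#6: root C# down an augmented fourth → G, giving G6.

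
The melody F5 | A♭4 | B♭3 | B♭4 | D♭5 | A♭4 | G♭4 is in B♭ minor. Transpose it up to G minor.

D6 F5 G4 G5 Bb5 F5 Eb5

From B♭ up to G is a major sixth; apply that to each pitch.
F5 → D6
Ab4 → F5
Bb3 → G4
Bb4 → G5
Db5 → Bb5
Ab4 → F5
Gb4 → Eb5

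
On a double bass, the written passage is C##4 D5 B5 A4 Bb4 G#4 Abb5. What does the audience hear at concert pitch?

The double bass sounds a perfect octave below written, so transpose each written note down a perfect octave.
C##4 → C##3
D5 → D4
B5 → B4
A4 → A3
Bb4 → Bb3
G#4 → G#3
Abb5 → Abb4

C##3 D4 B4 A3 Bb3 G#3 Abb4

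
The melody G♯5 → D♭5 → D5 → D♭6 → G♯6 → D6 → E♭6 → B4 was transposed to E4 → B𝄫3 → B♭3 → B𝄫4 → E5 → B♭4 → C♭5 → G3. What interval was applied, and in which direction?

down a major tenth

From G#5 to E4 is 10 letter names — a tenth of some quality.
E4 to G#5 is 16 semitones, which makes it a major tenth; the second version is lower, so the direction is down.
Checking another pair — B4 → G3 — gives the same interval.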